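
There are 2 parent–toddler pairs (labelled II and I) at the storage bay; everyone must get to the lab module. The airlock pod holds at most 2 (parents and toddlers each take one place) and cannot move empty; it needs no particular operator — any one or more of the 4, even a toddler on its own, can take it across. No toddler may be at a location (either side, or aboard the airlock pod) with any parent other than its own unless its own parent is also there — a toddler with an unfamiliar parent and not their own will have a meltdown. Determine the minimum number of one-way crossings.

Counting alone: each trip to the lab module takes at most 2 across and each return brings at least 1 back, so after t trips out (and t−1 returns) at most 2t − (t−1) of the 4 are across; that first reaches 4 at t = 3, so at least 5 crossings are needed.
The plan below uses exactly 5 crossings, so it is optimal:
1. parent II and toddler II cross → the lab module.
2. parent II crosses ← the storage bay.
3. parent I and parent II cross → the lab module.
4. parent I crosses ← the storage bay.
5. parent I and toddler I cross → the lab module.

5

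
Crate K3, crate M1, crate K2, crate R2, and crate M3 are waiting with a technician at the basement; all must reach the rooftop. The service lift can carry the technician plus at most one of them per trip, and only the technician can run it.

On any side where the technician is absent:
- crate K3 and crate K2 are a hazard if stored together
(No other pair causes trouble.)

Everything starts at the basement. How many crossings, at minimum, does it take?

Counting alone: the technician can take at most 1 across per trip to the rooftop, so moving all 5 needs at least 5 loaded trips out, with a return between consecutive ones — at least 9 crossings.
The plan below uses exactly 9 crossings, so it is optimal:
1. Technician goes to the rooftop with crate K3.  [the basement: crate K2, crate M1, crate M3, crate R2 | the rooftop: crate K3]
2. Technician goes back to the basement alone.  [the basement: crate K2, crate M1, crate M3, crate R2 | the rooftop: crate K3]
3. Technician goes to the rooftop with crate M1.  [the basement: crate K2, crate M3, crate R2 | the rooftop: crate K3, crate M1]
4. Technician goes back to the basement alone.  [the basement: crate K2, crate M3, crate R2 | the rooftop: crate K3, crate M1]
5. Technician goes to the rooftop with crate R2.  [the basement: crate K2, crate M3 | the rooftop: crate K3, crate M1, crate R2]
6. Technician goes back to the basement alone.  [the basement: crate K2, crate M3 | the rooftop: crate K3, crate M1, crate R2]
7. Technician goes to the rooftop with crate M3.  [the basement: crate K2 | the rooftop: crate K3, crate M1, crate M3, crate R2]
8. Technician goes back to the basement alone.  [the basement: crate K2 | the rooftop: crate K3, crate M1, crate M3, crate R2]
9. Technician goes to the rooftop with crate K2.  [the basement: — | the rooftop: crate K2, crate K3, crate M1, crate M3, crate R2]

9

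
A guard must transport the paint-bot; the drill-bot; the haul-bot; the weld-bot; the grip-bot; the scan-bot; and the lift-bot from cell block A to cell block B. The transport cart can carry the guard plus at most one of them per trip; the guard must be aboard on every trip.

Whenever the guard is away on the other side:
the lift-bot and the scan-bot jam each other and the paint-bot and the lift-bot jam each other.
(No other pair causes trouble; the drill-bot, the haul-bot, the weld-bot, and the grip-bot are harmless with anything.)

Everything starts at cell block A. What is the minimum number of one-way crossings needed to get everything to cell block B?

15

Counting alone: the guard can take at most 1 across per trip to cell block B, so moving all 7 needs at least 7 loaded trips out, with a return between consecutive ones — at least 13 crossings.
The safety rule pushes this higher. Following every safe sequence of crossings, the most of the 7 that can be at cell block B as the transport cart arrives there on crossing 13 is 6 — never all 7.
So no plan with fewer than 15 crossings exists, and this one achieves 15:
1. Guard goes to cell block B with the lift-bot.
2. Guard goes back to cell block A alone.
3. Guard goes to cell block B with the paint-bot.
4. Guard goes back to cell block A with the lift-bot.
5. Guard goes to cell block B with the scan-bot.
6. Guard goes back to cell block A alone.
7. Guard goes to cell block B with the drill-bot.
8. Guard goes back to cell block A alone.
9. Guard goes to cell block B with the haul-bot.
10. Guard goes back to cell block A alone.
11. Guard goes to cell block B with the weld-bot.
12. Guard goes back to cell block A alone.
13. Guard goes to cell block B with the grip-bot.
14. Guard goes back to cell block A alone.
15. Guard goes to cell block B with the lift-bot.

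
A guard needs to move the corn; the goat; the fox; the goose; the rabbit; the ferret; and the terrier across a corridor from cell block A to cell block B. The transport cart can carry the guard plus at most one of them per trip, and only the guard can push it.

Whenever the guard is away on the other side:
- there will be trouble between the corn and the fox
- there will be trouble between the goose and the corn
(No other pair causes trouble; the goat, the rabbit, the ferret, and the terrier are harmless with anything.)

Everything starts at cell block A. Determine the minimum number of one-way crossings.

Counting alone: the guard can take at most 1 across per trip to cell block B, so moving all 7 needs at least 7 loaded trips out, with a return between consecutive ones — at least 13 crossings.
The safety rule pushes this higher. Following every safe sequence of crossings, the most of the 7 that can be at cell block B as the transport cart arrives there on crossing 13 is 6 — never all 7.
So no plan with fewer than 15 crossings exists, and this one achieves 15:
1. Guard goes to cell block B with the corn.  [cell block A: the ferret, the fox, the goat, the goose, the rabbit, the terrier | cell block B: the corn]
2. Guard goes back to cell block A alone.  [cell block A: the ferret, the fox, the goat, the goose, the rabbit, the terrier | cell block B: the corn]
3. Guard goes to cell block B with the goat.  [cell block A: the ferret, the fox, the goose, the rabbit, the terrier | cell block B: the corn, the goat]
4. Guard goes back to cell block A alone.  [cell block A: the ferret, the fox, the goose, the rabbit, the terrier | cell block B: the corn, the goat]
5. Guard goes to cell block B with the fox.  [cell block A: the ferret, the goose, the rabbit, the terrier | cell block B: the corn, the fox, the goat]
6. Guard goes back to cell block A with the corn.  [cell block A: the corn, the ferret, the goose, the rabbit, the terrier | cell block B: the fox, the goat]
7. Guard goes to cell block B with the goose.  [cell block A: the corn, the ferret, the rabbit, the terrier | cell block B: the fox, the goat, the goose]
8. Guard goes back to cell block A alone.  [cell block A: the corn, the ferret, the rabbit, the terrier | cell block B: the fox, the goat, the goose]
9. Guard goes to cell block B with the rabbit.  [cell block A: the corn, the ferret, the terrier | cell block B: the fox, the goat, the goose, the rabbit]
10. Guard goes back to cell block A alone.  [cell block A: the corn, the ferret, the terrier | cell block B: the fox, the goat, the goose, the rabbit]
11. Guard goes to cell block B with the ferret.  [cell block A: the corn, the terrier | cell block B: the ferret, the fox, the goat, the goose, the rabbit]
12. Guard goes back to cell block A alone.  [cell block A: the corn, the terrier | cell block B: the ferret, the fox, the goat, the goose, the rabbit]
13. Guard goes to cell block B with the terrier.  [cell block A: the corn | cell block B: the ferret, the fox, the goat, the goose, the rabbit, the terrier]
14. Guard goes back to cell block A alone.  [cell block A: the corn | cell block B: the ferret, the fox, the goat, the goose, the rabbit, the terrier]
15. Guard goes to cell block B with the corn.  [cell block A: — | cell block B: the corn, the ferret, the fox, the goat, the goose, the rabbit, the terrier]

15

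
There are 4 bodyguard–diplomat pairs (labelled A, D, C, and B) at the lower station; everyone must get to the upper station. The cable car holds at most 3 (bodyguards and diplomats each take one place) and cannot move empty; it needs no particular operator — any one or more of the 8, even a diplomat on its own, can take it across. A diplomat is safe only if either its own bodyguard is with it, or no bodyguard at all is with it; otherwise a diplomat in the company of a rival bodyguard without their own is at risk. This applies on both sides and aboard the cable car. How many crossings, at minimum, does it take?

Counting alone: each trip to the upper station takes at most 3 across and each return brings at least 1 back, so after t trips out (and t−1 returns) at most 3t − (t−1) of the 8 are across; that first reaches 8 at t = 4, so at least 7 crossings are needed.
The safety rule pushes this higher. Following every safe sequence of crossings, the most of the 8 that can be at the upper station as the cable car arrives there on crossing 7 is 7 — never all 8.
So no plan with fewer than 9 crossings exists, and this one achieves 9:
1. bodyguard A and diplomat A cross → the upper station.
2. bodyguard A crosses ← the lower station.
3. bodyguard A, bodyguard D, and diplomat D cross → the upper station.
4. bodyguard A and diplomat A cross ← the lower station.
5. bodyguard A, bodyguard B, and bodyguard C cross → the upper station.
6. diplomat D crosses ← the lower station.
7. diplomat A and diplomat D cross → the upper station.
8. diplomat A crosses ← the lower station.
9. diplomat A, diplomat B, and diplomat C cross → the upper station.

9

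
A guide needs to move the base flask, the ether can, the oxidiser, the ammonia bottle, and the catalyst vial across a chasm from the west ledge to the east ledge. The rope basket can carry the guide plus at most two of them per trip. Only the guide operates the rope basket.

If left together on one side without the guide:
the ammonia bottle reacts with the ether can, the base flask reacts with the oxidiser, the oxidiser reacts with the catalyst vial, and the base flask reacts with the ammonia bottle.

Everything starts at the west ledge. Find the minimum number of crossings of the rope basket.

Counting alone: the guide can take at most 2 across per trip to the east ledge, so moving all 5 needs at least 3 loaded trips out, with a return between consecutive ones — at least 5 crossings.
The safety rule pushes this higher. Following every safe sequence of crossings, the most of the 5 that can be at the east ledge as the rope basket arrives there on crossing 5 is 4 — never all 5.
So no plan with fewer than 7 crossings exists, and this one achieves 7:
1. Guide goes to the east ledge with the ammonia bottle and the oxidiser.
2. Guide goes back to the west ledge alone.
3. Guide goes to the east ledge with the base flask.
4. Guide goes back to the west ledge with the ammonia bottle and the oxidiser.
5. Guide goes to the east ledge with the catalyst vial and the ether can.
6. Guide goes back to the west ledge alone.
7. Guide goes to the east ledge with the ammonia bottle and the oxidiser.

7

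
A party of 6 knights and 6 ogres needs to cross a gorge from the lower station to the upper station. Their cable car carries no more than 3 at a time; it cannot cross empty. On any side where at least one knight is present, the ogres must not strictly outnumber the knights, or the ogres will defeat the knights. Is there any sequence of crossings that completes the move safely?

No

Following every safe sequence of crossings from the start, the most of the 12 that can be at the upper station as the cable car arrives there on crossings 1, 3, 5 is 3, 5, 6 respectively; the best ever achieved is 6 of 12.
From crossing 7 on, no configuration arises that was not already reachable earlier: only 17 distinct safe configurations (who is on which side, and where the cable car is) can ever be reached, none of them has everyone across, and every continuation just revisits them. They are: 0 knights + 0 ogres across (cable car back at the start); 0 knights + 1 ogre across (cable car there); 0 knights + 1 ogre across (cable car back at the start); 0 knights + 2 ogres across (cable car there); 0 knights + 2 ogres across (cable car back at the start); 0 knights + 3 ogres across (cable car there); 0 knights + 3 ogres across (cable car back at the start); 0 knights + 4 ogres across (cable car there); 0 knights + 4 ogres across (cable car back at the start); 0 knights + 5 ogres across (cable car there); 0 knights + 5 ogres across (cable car back at the start); 0 knights + 6 ogres across (cable car there); 1 knight + 1 ogre across (cable car there); 1 knight + 1 ogre across (cable car back at the start); 2 knights + 2 ogres across (cable car there); 2 knights + 2 ogres across (cable car back at the start); 3 knights + 3 ogres across (cable car there). So no valid plan exists.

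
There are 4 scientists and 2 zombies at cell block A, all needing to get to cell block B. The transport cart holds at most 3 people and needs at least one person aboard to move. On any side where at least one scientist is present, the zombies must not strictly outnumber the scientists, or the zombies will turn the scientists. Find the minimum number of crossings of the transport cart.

Counting alone: each trip to cell block B takes at most 3 across and each return brings at least 1 back, so after t trips out (and t−1 returns) at most 3t − (t−1) of the 6 are across; that first reaches 6 at t = 3, so at least 5 crossings are needed.
The plan below uses exactly 5 crossings, so it is optimal:
1. 2 zombies → cell block B.  (cell block A: 4S 0Z; cell block B: 0S 2Z)
2. 1 zombie ← cell block A.  (cell block A: 4S 1Z; cell block B: 0S 1Z)
3. 2 scientists and 1 zombie → cell block B.  (cell block A: 2S 0Z; cell block B: 2S 2Z)
4. 1 zombie ← cell block A.  (cell block A: 2S 1Z; cell block B: 2S 1Z)
5. 2 scientists and 1 zombie → cell block B.  (cell block A: 0S 0Z; cell block B: 4S 2Z)

5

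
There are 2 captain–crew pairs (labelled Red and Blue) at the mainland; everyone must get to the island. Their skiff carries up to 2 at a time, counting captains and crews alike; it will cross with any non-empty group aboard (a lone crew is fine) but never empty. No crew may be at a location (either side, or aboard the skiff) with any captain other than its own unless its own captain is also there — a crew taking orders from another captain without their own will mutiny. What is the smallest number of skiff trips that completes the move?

Counting alone: each trip to the island takes at most 2 across and each return brings at least 1 back, so after t trips out (and t−1 returns) at most 2t − (t−1) of the 4 are across; that first reaches 4 at t = 3, so at least 5 crossings are needed.
The plan below uses exactly 5 crossings, so it is optimal:
1. captain Red and crew Red cross → the island.
2. captain Red crosses ← the mainland.
3. captain Blue and captain Red cross → the island.
4. captain Blue crosses ← the mainland.
5. captain Blue and crew Blue cross → the island.

5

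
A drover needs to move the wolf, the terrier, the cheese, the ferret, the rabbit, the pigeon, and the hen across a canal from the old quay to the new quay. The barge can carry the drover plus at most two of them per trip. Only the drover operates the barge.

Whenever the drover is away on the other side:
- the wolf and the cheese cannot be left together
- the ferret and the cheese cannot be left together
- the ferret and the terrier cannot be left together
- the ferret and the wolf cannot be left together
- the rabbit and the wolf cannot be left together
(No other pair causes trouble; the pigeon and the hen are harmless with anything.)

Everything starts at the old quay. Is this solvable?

Yes

1. Drover goes to the new quay with the ferret and the wolf.  [the old quay: the cheese, the hen, the pigeon, the rabbit, the terrier | the new quay: the ferret, the wolf]
2. Drover goes back to the old quay with the wolf.  [the old quay: the cheese, the hen, the pigeon, the rabbit, the terrier, the wolf | the new quay: the ferret]
3. Drover goes to the new quay with the terrier and the wolf.  [the old quay: the cheese, the hen, the pigeon, the rabbit | the new quay: the ferret, the terrier, the wolf]
4. Drover goes back to the old quay with the ferret.  [the old quay: the cheese, the ferret, the hen, the pigeon, the rabbit | the new quay: the terrier, the wolf]
5. Drover goes to the new quay with the cheese and the rabbit.  [the old quay: the ferret, the hen, the pigeon | the new quay: the cheese, the rabbit, the terrier, the wolf]
6. Drover goes back to the old quay with the wolf.  [the old quay: the ferret, the hen, the pigeon, the wolf | the new quay: the cheese, the rabbit, the terrier]
7. Drover goes to the new quay with the pigeon and the wolf.  [the old quay: the ferret, the hen | the new quay: the cheese, the pigeon, the rabbit, the terrier, the wolf]
8. Drover goes back to the old quay with the wolf.  [the old quay: the ferret, the hen, the wolf | the new quay: the cheese, the pigeon, the rabbit, the terrier]
9. Drover goes to the new quay with the hen and the wolf.  [the old quay: the ferret | the new quay: the cheese, the hen, the pigeon, the rabbit, the terrier, the wolf]
10. Drover goes back to the old quay with the wolf.  [the old quay: the ferret, the wolf | the new quay: the cheese, the hen, the pigeon, the rabbit, the terrier]
11. Drover goes to the new quay with the ferret and the wolf.  [the old quay: — | the new quay: the cheese, the ferret, the hen, the pigeon, the rabbit, the terrier, the wolf]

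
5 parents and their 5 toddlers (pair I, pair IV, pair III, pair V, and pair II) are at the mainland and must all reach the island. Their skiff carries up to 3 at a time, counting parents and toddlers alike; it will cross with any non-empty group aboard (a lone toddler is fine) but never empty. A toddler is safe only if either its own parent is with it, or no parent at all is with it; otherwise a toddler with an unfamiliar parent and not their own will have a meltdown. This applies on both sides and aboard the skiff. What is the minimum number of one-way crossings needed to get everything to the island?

Counting alone: each trip to the island takes at most 3 across and each return brings at least 1 back, so after t trips out (and t−1 returns) at most 3t − (t−1) of the 10 are across; that first reaches 10 at t = 5, so at least 9 crossings are needed.
The safety rule pushes this higher. Following every safe sequence of crossings, the most of the 10 that can be at the island as the skiff arrives there on crossing 9 is 9 — never all 10.
So no plan with fewer than 11 crossings exists, and this one achieves 11:
1. parent I and toddler I cross → the island.
2. parent I crosses ← the mainland.
3. toddler III, toddler IV, and toddler V cross → the island.
4. toddler I crosses ← the mainland.
5. parent III, parent IV, and parent V cross → the island.
6. parent IV and toddler IV cross ← the mainland.
7. parent I, parent II, and parent IV cross → the island.
8. toddler III crosses ← the mainland.
9. toddler I and toddler IV cross → the island.
10. toddler I crosses ← the mainland.
11. toddler I, toddler II, and toddler III cross → the island.

11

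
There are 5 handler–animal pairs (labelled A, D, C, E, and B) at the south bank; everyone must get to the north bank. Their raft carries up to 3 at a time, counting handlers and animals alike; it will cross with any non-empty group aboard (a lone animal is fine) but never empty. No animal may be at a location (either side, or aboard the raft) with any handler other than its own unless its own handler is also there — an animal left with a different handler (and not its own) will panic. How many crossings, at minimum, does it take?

11

Counting alone: each trip to the north bank takes at most 3 across and each return brings at least 1 back, so after t trips out (and t−1 returns) at most 3t − (t−1) of the 10 are across; that first reaches 10 at t = 5, so at least 9 crossings are needed.
The safety rule pushes this higher. Following every safe sequence of crossings, the most of the 10 that can be at the north bank as the raft arrives there on crossing 9 is 9 — never all 10.
So no plan with fewer than 11 crossings exists, and this one achieves 11:
1. animal A and handler A cross → the north bank.
2. handler A crosses ← the south bank.
3. animal C, animal D, and animal E cross → the north bank.
4. animal A crosses ← the south bank.
5. handler C, handler D, and handler E cross → the north bank.
6. animal D and handler D cross ← the south bank.
7. handler A, handler B, and handler D cross → the north bank.
8. animal C crosses ← the south bank.
9. animal A and animal D cross → the north bank.
10. animal A crosses ← the south bank.
11. animal A, animal B, and animal C cross → the north bank.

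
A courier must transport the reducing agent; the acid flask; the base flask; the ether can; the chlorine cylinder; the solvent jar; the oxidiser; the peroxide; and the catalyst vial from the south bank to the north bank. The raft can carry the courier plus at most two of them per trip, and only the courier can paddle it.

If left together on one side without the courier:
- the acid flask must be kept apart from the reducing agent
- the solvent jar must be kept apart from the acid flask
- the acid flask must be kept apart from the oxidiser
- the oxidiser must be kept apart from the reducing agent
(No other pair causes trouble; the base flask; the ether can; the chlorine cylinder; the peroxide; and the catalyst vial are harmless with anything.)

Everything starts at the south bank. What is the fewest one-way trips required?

Counting alone: the courier can take at most 2 across per trip to the north bank, so moving all 9 needs at least 5 loaded trips out, with a return between consecutive ones — at least 9 crossings.
The safety rule pushes this higher. Following every safe sequence of crossings, the most of the 9 that can be at the north bank as the raft arrives there on crossings 9, 11, 13 is 6, 7, 8 respectively — never all 9.
So no plan with fewer than 15 crossings exists, and this one achieves 15:
1. Courier goes to the north bank with the acid flask and the reducing agent.
2. Courier goes back to the south bank with the reducing agent.
3. Courier goes to the north bank with the base flask and the reducing agent.
4. Courier goes back to the south bank with the reducing agent.
5. Courier goes to the north bank with the ether can and the reducing agent.
6. Courier goes back to the south bank with the reducing agent.
7. Courier goes to the north bank with the chlorine cylinder and the reducing agent.
8. Courier goes back to the south bank with the reducing agent.
9. Courier goes to the north bank with the reducing agent and the solvent jar.
10. Courier goes back to the south bank with the acid flask.
11. Courier goes to the north bank with the acid flask and the peroxide.
12. Courier goes back to the south bank with the acid flask.
13. Courier goes to the north bank with the acid flask and the catalyst vial.
14. Courier goes back to the south bank with the acid flask.
15. Courier goes to the north bank with the acid flask and the oxidiser.

15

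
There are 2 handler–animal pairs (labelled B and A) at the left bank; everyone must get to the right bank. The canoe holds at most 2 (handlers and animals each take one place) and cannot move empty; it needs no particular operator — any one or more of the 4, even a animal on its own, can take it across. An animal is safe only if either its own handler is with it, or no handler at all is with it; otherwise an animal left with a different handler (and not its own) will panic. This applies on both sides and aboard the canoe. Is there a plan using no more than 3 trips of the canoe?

No

Counting alone: each trip to the right bank takes at most 2 across and each return brings at least 1 back, so after t trips out (and t−1 returns) at most 2t − (t−1) of the 4 are across; that first reaches 4 at t = 3, so at least 5 crossings are needed.
Since 3 < 5, 3 crossings cannot be enough. (The shortest complete plan in fact takes 5:)
1. animal B and handler B cross → the right bank.
2. handler B crosses ← the left bank.
3. handler A and handler B cross → the right bank.
4. handler A crosses ← the left bank.
5. animal A and handler A cross → the right bank.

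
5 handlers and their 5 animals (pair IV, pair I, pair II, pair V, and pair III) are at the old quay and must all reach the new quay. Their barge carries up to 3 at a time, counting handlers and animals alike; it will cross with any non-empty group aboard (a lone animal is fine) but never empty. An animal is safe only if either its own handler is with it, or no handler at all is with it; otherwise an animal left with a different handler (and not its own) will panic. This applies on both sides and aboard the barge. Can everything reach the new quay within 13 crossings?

Yes

Yes — this plan uses 11 crossings (≤ 13):
1. animal IV and handler IV cross → the new quay.
2. handler IV crosses ← the old quay.
3. animal I, animal II, and animal V cross → the new quay.
4. animal IV crosses ← the old quay.
5. handler I, handler II, and handler V cross → the new quay.
6. animal I and handler I cross ← the old quay.
7. handler I, handler III, and handler IV cross → the new quay.
8. animal II crosses ← the old quay.
9. animal I and animal IV cross → the new quay.
10. animal IV crosses ← the old quay.
11. animal II, animal III, and animal IV cross → the new quay.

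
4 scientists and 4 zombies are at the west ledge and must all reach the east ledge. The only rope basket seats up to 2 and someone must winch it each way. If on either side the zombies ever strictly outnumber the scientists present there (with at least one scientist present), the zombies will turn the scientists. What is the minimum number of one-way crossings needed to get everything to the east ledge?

impossible

Following every safe sequence of crossings from the start, the most of the 8 that can be at the east ledge as the rope basket arrives there on crossings 1, 3, 5 is 2, 3, 4 respectively; the best ever achieved is 4 of 8.
From crossing 7 on, no configuration arises that was not already reachable earlier: only 11 distinct safe configurations (who is on which side, and where the rope basket is) can ever be reached, none of them has everyone across, and every continuation just revisits them. They are: 0 scientists + 0 zombies across (rope basket back at the start); 0 scientists + 1 zombie across (rope basket there); 0 scientists + 1 zombie across (rope basket back at the start); 0 scientists + 2 zombies across (rope basket there); 0 scientists + 2 zombies across (rope basket back at the start); 0 scientists + 3 zombies across (rope basket there); 0 scientists + 3 zombies across (rope basket back at the start); 0 scientists + 4 zombies across (rope basket there); 1 scientist + 1 zombie across (rope basket there); 1 scientist + 1 zombie across (rope basket back at the start); 2 scientists + 2 zombies across (rope basket there). So no valid plan exists.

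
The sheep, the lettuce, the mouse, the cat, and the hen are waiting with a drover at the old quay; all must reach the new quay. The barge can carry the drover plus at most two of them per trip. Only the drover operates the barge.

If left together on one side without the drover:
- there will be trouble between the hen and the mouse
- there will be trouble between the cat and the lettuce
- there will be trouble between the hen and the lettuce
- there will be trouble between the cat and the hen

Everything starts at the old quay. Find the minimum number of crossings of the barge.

Counting alone: the drover can take at most 2 across per trip to the new quay, so moving all 5 needs at least 3 loaded trips out, with a return between consecutive ones — at least 5 crossings.
The safety rule pushes this higher. Following every safe sequence of crossings, the most of the 5 that can be at the new quay as the barge arrives there on crossing 5 is 4 — never all 5.
So no plan with fewer than 7 crossings exists, and this one achieves 7:
1. Drover goes to the new quay with the hen and the lettuce.
2. Drover goes back to the old quay with the lettuce.
3. Drover goes to the new quay with the lettuce and the sheep.
4. Drover goes back to the old quay with the lettuce.
5. Drover goes to the new quay with the lettuce and the mouse.
6. Drover goes back to the old quay with the hen.
7. Drover goes to the new quay with the cat and the hen.

7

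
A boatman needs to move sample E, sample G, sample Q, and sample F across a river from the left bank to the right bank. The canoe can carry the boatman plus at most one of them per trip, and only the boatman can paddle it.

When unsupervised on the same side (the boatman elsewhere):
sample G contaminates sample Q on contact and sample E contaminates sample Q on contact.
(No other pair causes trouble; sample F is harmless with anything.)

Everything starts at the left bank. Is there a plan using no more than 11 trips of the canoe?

Yes

Yes — this plan uses 9 crossings (≤ 11):
1. Boatman goes to the right bank with sample Q.  [the left bank: sample E, sample F, sample G | the right bank: sample Q]
2. Boatman goes back to the left bank alone.  [the left bank: sample E, sample F, sample G | the right bank: sample Q]
3. Boatman goes to the right bank with sample E.  [the left bank: sample F, sample G | the right bank: sample E, sample Q]
4. Boatman goes back to the left bank with sample Q.  [the left bank: sample F, sample G, sample Q | the right bank: sample E]
5. Boatman goes to the right bank with sample G.  [the left bank: sample F, sample Q | the right bank: sample E, sample G]
6. Boatman goes back to the left bank alone.  [the left bank: sample F, sample Q | the right bank: sample E, sample G]
7. Boatman goes to the right bank with sample F.  [the left bank: sample Q | the right bank: sample E, sample F, sample G]
8. Boatman goes back to the left bank alone.  [the left bank: sample Q | the right bank: sample E, sample F, sample G]
9. Boatman goes to the right bank with sample Q.  [the left bank: — | the right bank: sample E, sample F, sample G, sample Q]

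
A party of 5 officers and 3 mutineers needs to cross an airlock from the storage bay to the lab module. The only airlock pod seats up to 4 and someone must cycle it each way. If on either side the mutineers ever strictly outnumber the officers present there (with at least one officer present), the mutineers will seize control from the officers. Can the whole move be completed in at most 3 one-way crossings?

No

Counting alone: each trip to the lab module takes at most 4 across and each return brings at least 1 back, so after t trips out (and t−1 returns) at most 4t − (t−1) of the 8 are across; that first reaches 8 at t = 3, so at least 5 crossings are needed.
Since 3 < 5, 3 crossings cannot be enough. (The shortest complete plan in fact takes 5:)
1. 2 mutineers → the lab module.  (the storage bay: 5O 1M; the lab module: 0O 2M)
2. 1 mutineer ← the storage bay.  (the storage bay: 5O 2M; the lab module: 0O 1M)
3. 3 officers and 1 mutineer → the lab module.  (the storage bay: 2O 1M; the lab module: 3O 2M)
4. 1 mutineer ← the storage bay.  (the storage bay: 2O 2M; the lab module: 3O 1M)
5. 2 officers and 2 mutineers → the lab module.  (the storage bay: 0O 0M; the lab module: 5O 3M)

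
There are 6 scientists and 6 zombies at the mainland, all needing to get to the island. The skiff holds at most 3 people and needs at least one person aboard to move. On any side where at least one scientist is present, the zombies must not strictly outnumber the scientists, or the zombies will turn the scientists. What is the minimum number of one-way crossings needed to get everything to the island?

Following every safe sequence of crossings from the start, the most of the 12 that can be at the island as the skiff arrives there on crossings 1, 3, 5 is 3, 5, 6 respectively; the best ever achieved is 6 of 12.
From crossing 7 on, no configuration arises that was not already reachable earlier: only 17 distinct safe configurations (who is on which side, and where the skiff is) can ever be reached, none of them has everyone across, and every continuation just revisits them. They are: 0 scientists + 0 zombies across (skiff back at the start); 0 scientists + 1 zombie across (skiff there); 0 scientists + 1 zombie across (skiff back at the start); 0 scientists + 2 zombies across (skiff there); 0 scientists + 2 zombies across (skiff back at the start); 0 scientists + 3 zombies across (skiff there); 0 scientists + 3 zombies across (skiff back at the start); 0 scientists + 4 zombies across (skiff there); 0 scientists + 4 zombies across (skiff back at the start); 0 scientists + 5 zombies across (skiff there); 0 scientists + 5 zombies across (skiff back at the start); 0 scientists + 6 zombies across (skiff there); 1 scientist + 1 zombie across (skiff there); 1 scientist + 1 zombie across (skiff back at the start); 2 scientists + 2 zombies across (skiff there); 2 scientists + 2 zombies across (skiff back at the start); 3 scientists + 3 zombies across (skiff there). So no valid plan exists.

impossible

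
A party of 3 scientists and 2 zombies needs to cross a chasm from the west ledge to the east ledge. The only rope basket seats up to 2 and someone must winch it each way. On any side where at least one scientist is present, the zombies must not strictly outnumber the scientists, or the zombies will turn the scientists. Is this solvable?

1. 2 zombies → the east ledge.  (the west ledge: 3S 0Z; the east ledge: 0S 2Z)
2. 1 zombie ← the west ledge.  (the west ledge: 3S 1Z; the east ledge: 0S 1Z)
3. 2 scientists → the east ledge.  (the west ledge: 1S 1Z; the east ledge: 2S 1Z)
4. 1 scientist ← the west ledge.  (the west ledge: 2S 1Z; the east ledge: 1S 1Z)
5. 1 scientist and 1 zombie → the east ledge.  (the west ledge: 1S 0Z; the east ledge: 2S 2Z)
6. 1 zombie ← the west ledge.  (the west ledge: 1S 1Z; the east ledge: 2S 1Z)
7. 1 scientist and 1 zombie → the east ledge.  (the west ledge: 0S 0Z; the east ledge: 3S 2Z)

Yes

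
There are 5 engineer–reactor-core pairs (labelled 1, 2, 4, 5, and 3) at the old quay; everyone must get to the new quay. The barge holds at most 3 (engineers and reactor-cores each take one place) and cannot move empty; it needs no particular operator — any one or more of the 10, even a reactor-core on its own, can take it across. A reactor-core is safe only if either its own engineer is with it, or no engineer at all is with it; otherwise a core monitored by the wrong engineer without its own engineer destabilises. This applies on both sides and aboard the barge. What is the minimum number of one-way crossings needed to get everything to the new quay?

11

Counting alone: each trip to the new quay takes at most 3 across and each return brings at least 1 back, so after t trips out (and t−1 returns) at most 3t − (t−1) of the 10 are across; that first reaches 10 at t = 5, so at least 9 crossings are needed.
The safety rule pushes this higher. Following every safe sequence of crossings, the most of the 10 that can be at the new quay as the barge arrives there on crossing 9 is 9 — never all 10.
So no plan with fewer than 11 crossings exists, and this one achieves 11:
1. engineer 1 and reactor-core 1 cross → the new quay.
2. engineer 1 crosses ← the old quay.
3. reactor-core 2, reactor-core 4, and reactor-core 5 cross → the new quay.
4. reactor-core 1 crosses ← the old quay.
5. engineer 2, engineer 4, and engineer 5 cross → the new quay.
6. engineer 2 and reactor-core 2 cross ← the old quay.
7. engineer 1, engineer 2, and engineer 3 cross → the new quay.
8. reactor-core 4 crosses ← the old quay.
9. reactor-core 1 and reactor-core 2 cross → the new quay.
10. reactor-core 1 crosses ← the old quay.
11. reactor-core 1, reactor-core 3, and reactor-core 4 cross → the new quay.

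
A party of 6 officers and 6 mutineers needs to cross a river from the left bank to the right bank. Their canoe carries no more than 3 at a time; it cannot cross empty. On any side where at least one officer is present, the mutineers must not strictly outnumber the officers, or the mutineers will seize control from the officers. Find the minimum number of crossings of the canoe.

Following every safe sequence of crossings from the start, the most of the 12 that can be at the right bank as the canoe arrives there on crossings 1, 3, 5 is 3, 5, 6 respectively; the best ever achieved is 6 of 12.
From crossing 7 on, no configuration arises that was not already reachable earlier: only 17 distinct safe configurations (who is on which side, and where the canoe is) can ever be reached, none of them has everyone across, and every continuation just revisits them. They are: 0 officers + 0 mutineers across (canoe back at the start); 0 officers + 1 mutineer across (canoe there); 0 officers + 1 mutineer across (canoe back at the start); 0 officers + 2 mutineers across (canoe there); 0 officers + 2 mutineers across (canoe back at the start); 0 officers + 3 mutineers across (canoe there); 0 officers + 3 mutineers across (canoe back at the start); 0 officers + 4 mutineers across (canoe there); 0 officers + 4 mutineers across (canoe back at the start); 0 officers + 5 mutineers across (canoe there); 0 officers + 5 mutineers across (canoe back at the start); 0 officers + 6 mutineers across (canoe there); 1 officer + 1 mutineer across (canoe there); 1 officer + 1 mutineer across (canoe back at the start); 2 officers + 2 mutineers across (canoe there); 2 officers + 2 mutineers across (canoe back at the start); 3 officers + 3 mutineers across (canoe there). So no valid plan exists.

impossible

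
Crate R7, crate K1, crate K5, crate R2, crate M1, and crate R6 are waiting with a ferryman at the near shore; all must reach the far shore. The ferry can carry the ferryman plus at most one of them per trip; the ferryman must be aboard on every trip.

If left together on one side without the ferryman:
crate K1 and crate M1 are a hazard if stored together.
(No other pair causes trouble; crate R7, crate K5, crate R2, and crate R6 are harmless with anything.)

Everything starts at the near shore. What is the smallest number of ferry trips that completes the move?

11

Counting alone: the ferryman can take at most 1 across per trip to the far shore, so moving all 6 needs at least 6 loaded trips out, with a return between consecutive ones — at least 11 crossings.
The plan below uses exactly 11 crossings, so it is optimal:
1. Ferryman goes to the far shore with crate K1.  [the near shore: crate K5, crate M1, crate R2, crate R6, crate R7 | the far shore: crate K1]
2. Ferryman goes back to the near shore alone.  [the near shore: crate K5, crate M1, crate R2, crate R6, crate R7 | the far shore: crate K1]
3. Ferryman goes to the far shore with crate R7.  [the near shore: crate K5, crate M1, crate R2, crate R6 | the far shore: crate K1, crate R7]
4. Ferryman goes back to the near shore alone.  [the near shore: crate K5, crate M1, crate R2, crate R6 | the far shore: crate K1, crate R7]
5. Ferryman goes to the far shore with crate K5.  [the near shore: crate M1, crate R2, crate R6 | the far shore: crate K1, crate K5, crate R7]
6. Ferryman goes back to the near shore alone.  [the near shore: crate M1, crate R2, crate R6 | the far shore: crate K1, crate K5, crate R7]
7. Ferryman goes to the far shore with crate R2.  [the near shore: crate M1, crate R6 | the far shore: crate K1, crate K5, crate R2, crate R7]
8. Ferryman goes back to the near shore alone.  [the near shore: crate M1, crate R6 | the far shore: crate K1, crate K5, crate R2, crate R7]
9. Ferryman goes to the far shore with crate R6.  [the near shore: crate M1 | the far shore: crate K1, crate K5, crate R2, crate R6, crate R7]
10. Ferryman goes back to the near shore alone.  [the near shore: crate M1 | the far shore: crate K1, crate K5, crate R2, crate R6, crate R7]
11. Ferryman goes to the far shore with crate M1.  [the near shore: — | the far shore: crate K1, crate K5, crate M1, crate R2, crate R6, crate R7]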